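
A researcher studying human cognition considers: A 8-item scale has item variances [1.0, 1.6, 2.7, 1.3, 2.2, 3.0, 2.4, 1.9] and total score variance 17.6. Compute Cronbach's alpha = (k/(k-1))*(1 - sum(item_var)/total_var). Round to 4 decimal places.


alpha = (k/(k-1)) * (1 - sum(s_i^2)/s_total^2)
sum(item variances) = 16.1
k/(k-1) = 8/7 = 1.142857
1 - 16.1/17.6 = 1 - 0.914773 = 0.085227
alpha = 1.142857 * 0.085227
= 0.0974


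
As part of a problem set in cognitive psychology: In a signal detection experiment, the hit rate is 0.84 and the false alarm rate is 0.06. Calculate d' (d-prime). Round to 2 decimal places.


d' = z(HR) - z(FAR)
z(0.84) = 0.9945
z(0.06) = -1.5548
d' = 0.9945 - -1.5548
= 2.55


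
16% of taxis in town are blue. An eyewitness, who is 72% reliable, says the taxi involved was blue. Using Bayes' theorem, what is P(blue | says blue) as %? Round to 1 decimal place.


P(blue | says blue) = P(says blue | blue)*P(blue) / [P(says blue | blue)*P(blue) + P(says blue | not blue)*P(not blue)]
Numerator = 0.72 * 0.16 = 0.1152
False identification = 0.28 * 0.84 = 0.2352
P = 0.1152 / (0.1152 + 0.2352)
= 0.1152 / 0.3504
As percentage = 32.9


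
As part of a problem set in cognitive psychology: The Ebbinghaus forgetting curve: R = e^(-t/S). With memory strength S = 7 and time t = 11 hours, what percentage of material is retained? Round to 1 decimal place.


R = e^(-t/S)
-t/S = -11/7 = -1.571429
R = e^(-1.571429) = 0.207748
Percentage = 0.207748 * 100
= 20.8


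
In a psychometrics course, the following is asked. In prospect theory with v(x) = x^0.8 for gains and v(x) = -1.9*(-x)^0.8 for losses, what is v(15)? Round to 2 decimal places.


Since x = 15 >= 0, use v(x) = x^0.8
15^0.8 = 8.7272
v(15) = 8.73


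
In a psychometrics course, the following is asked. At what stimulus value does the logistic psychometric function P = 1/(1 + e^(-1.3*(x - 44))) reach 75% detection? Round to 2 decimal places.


At P = 0.75: 0.75 = 1/(1 + e^(-k*(x-x0)))
Solving: e^(-k*(x-x0)) = 1/3
x = x0 + ln(3)/k
ln(3) = 1.0986
x = 44 + 1.0986/1.3
= 44 + 0.8451
= 44.85


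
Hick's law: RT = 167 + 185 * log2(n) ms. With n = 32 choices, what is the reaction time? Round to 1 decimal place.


RT = 167 + 185 * log2(32)
log2(32) = 5.0
RT = 167 + 185 * 5.0
= 167 + 925.0
= 1092.0 ms


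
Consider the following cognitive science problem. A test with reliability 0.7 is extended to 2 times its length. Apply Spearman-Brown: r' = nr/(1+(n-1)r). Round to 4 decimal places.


r_new = n*r / (1 + (n-1)*r)
Numerator = 2 * 0.7 = 1.4
Denominator = 1 + 1 * 0.7 = 1.7
r_new = 1.4 / 1.7
= 0.8235


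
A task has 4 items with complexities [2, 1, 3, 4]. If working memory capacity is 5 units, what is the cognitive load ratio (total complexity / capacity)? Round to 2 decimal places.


Total complexity = 2 + 1 + 3 + 4 = 10
Load = total / capacity = 10 / 5
= 2.00


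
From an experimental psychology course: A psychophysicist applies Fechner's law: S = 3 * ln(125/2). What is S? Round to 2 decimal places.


S = 3 * ln(125/2)
I/I0 = 62.5
ln(62.5) = 4.1352
S = 3 * 4.1352
= 12.41


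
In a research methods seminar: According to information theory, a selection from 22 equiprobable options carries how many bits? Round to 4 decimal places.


H = log2(n)
H = log2(22)
= 4.4594


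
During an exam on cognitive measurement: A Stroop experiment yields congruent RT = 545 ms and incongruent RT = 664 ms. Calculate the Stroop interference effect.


Stroop effect = RT(incongruent) - RT(congruent)
= 664 - 545
= 119 ms


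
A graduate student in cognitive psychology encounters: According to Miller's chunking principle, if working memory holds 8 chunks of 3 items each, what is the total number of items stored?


Total items = chunks * items_per_chunk
= 8 * 3
= 24


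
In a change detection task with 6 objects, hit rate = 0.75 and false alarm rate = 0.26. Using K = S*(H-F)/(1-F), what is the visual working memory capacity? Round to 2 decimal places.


K = S * (H - F) / (1 - F)
H - F = 0.49
1 - F = 0.74
K = 6 * 0.49 / 0.74
= 3.97


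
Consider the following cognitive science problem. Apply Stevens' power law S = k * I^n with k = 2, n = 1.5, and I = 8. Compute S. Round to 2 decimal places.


S = 2 * 8^1.5
8^1.5 = 22.6274
S = 2 * 22.6274
= 45.25


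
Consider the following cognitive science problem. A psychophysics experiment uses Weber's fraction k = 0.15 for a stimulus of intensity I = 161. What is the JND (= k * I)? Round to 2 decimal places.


JND = k * I
JND = 0.15 * 161
= 24.15


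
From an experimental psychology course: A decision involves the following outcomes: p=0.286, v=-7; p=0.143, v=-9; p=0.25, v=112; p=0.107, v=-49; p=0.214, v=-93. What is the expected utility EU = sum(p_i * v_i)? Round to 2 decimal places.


EU = sum(p_i * v_i)
0.286 * -7 = -2.002
0.143 * -9 = -1.287
0.25 * 112 = 28.0
0.107 * -49 = -5.243
0.214 * -93 = -19.902
EU = -2.002 + -1.287 + 28.0 + -5.243 + -19.902
= -0.43


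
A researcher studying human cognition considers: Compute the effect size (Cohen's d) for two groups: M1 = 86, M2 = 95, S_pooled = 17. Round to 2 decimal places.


Cohen's d = (M1 - M2) / S_pooled
= (86 - 95) / 17
= -9 / 17
= -0.53


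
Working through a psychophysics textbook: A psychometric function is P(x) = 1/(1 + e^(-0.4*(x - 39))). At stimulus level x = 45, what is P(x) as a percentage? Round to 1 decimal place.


P(x) = 1/(1 + e^(-0.4*(45 - 39)))
Exponent = -0.4 * 6 = -2.4
e^(-2.4) = 0.090718
P = 1/(1 + 0.090718) = 0.916827
Percentage = 91.7


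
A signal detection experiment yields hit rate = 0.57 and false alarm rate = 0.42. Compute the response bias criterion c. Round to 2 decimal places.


c = -0.5 * (z(HR) + z(FAR))
z(0.57) = 0.1764
z(0.42) = -0.2019
c = -0.5 * (0.1764 + -0.2019)
= -0.5 * -0.0255
= 0.01


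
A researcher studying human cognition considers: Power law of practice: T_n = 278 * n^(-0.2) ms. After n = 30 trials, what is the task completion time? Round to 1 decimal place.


T_n = 278 * 30^(-0.2)
30^(-0.2) = 0.506496
T_n = 278 * 0.506496
= 140.8 ms


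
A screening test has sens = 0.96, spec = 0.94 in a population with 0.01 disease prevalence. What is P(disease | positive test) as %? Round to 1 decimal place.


PPV = (sens * prev) / (sens * prev + (1-spec) * (1-prev))
Numerator = 0.96 * 0.01 = 0.0096
P(positive and no disease) = (1 - spec) * (1 - prev) = (1 - 0.94) * (1 - 0.01) = 0.0594
Denominator = 0.0096 + 0.0594 = 0.069
PPV = 0.0096 / 0.069 = 0.13913
As percentage = 13.9


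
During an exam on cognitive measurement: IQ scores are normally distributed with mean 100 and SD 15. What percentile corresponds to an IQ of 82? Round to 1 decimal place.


z = (IQ - mean) / SD
z = (82 - 100) / 15 = -1.2
Percentile = Phi(-1.2) * 100
Phi(-1.2) = 0.11507
= 11.5


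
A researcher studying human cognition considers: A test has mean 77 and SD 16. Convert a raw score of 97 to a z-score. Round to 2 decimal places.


z = (X - mu) / sigma
= (97 - 77) / 16
= 20 / 16
= 1.25


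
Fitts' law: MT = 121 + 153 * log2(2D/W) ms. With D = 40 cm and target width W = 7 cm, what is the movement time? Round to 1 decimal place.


MT = 121 + 153 * log2(2*40/7)
2D/W = 11.428571
log2(11.428571) = 3.5146
MT = 121 + 153 * 3.5146
= 658.7 ms


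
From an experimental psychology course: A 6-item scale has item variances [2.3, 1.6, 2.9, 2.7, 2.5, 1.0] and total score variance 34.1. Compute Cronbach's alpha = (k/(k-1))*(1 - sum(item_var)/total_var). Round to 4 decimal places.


alpha = (k/(k-1)) * (1 - sum(s_i^2)/s_total^2)
sum(item variances) = 13.0
k/(k-1) = 6/5 = 1.2
1 - 13.0/34.1 = 1 - 0.381232 = 0.618768
alpha = 1.2 * 0.618768
= 0.7425


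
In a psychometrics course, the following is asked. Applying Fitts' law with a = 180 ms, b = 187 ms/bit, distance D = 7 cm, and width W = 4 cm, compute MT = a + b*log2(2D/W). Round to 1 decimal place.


MT = 180 + 187 * log2(2*7/4)
2D/W = 3.5
log2(3.5) = 1.8074
MT = 180 + 187 * 1.8074
= 518.0 ms


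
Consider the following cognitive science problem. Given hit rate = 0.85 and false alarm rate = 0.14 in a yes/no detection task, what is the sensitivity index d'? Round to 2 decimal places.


d' = z(HR) - z(FAR)
z(0.85) = 1.0364
z(0.14) = -1.0803
d' = 1.0364 - -1.0803
= 2.12


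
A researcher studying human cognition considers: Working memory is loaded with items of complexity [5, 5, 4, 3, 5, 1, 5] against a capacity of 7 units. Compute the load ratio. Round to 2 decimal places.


Total complexity = 5 + 5 + 4 + 3 + 5 + 1 + 5 = 28
Load = total / capacity = 28 / 7
= 4.00


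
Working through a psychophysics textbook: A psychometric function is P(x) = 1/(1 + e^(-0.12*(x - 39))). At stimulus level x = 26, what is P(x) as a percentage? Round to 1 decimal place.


P(x) = 1/(1 + e^(-0.12*(26 - 39)))
Exponent = -0.12 * -13 = 1.56
e^(1.56) = 4.758821
P = 1/(1 + 4.758821) = 0.173647
Percentage = 17.4


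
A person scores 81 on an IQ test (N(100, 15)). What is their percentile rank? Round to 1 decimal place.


z = (IQ - mean) / SD
z = (81 - 100) / 15 = -1.2667
Percentile = Phi(-1.2667) * 100
Phi(-1.2667) = 0.102631
= 10.3


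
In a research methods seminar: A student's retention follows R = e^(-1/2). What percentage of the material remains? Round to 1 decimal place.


R = e^(-t/S)
-t/S = -1/2 = -0.5
R = e^(-0.5) = 0.606531
Percentage = 0.606531 * 100
= 60.7


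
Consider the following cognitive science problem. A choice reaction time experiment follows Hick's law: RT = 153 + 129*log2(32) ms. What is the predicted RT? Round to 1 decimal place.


RT = 153 + 129 * log2(32)
log2(32) = 5.0
RT = 153 + 129 * 5.0
= 153 + 645.0
= 798.0 ms


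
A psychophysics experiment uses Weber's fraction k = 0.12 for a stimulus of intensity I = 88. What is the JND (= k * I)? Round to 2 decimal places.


JND = k * I
JND = 0.12 * 88
= 10.56


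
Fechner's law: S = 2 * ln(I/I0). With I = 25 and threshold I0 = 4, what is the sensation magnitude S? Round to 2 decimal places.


S = 2 * ln(25/4)
I/I0 = 6.25
ln(6.25) = 1.8326
S = 2 * 1.8326
= 3.67


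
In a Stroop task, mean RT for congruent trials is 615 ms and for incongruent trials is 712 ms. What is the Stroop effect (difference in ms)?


Stroop effect = RT(incongruent) - RT(congruent)
= 712 - 615
= 97 ms


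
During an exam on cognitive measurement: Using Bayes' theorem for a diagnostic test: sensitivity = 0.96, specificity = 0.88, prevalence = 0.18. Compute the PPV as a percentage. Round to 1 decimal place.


PPV = (sens * prev) / (sens * prev + (1-spec) * (1-prev))
Numerator = 0.96 * 0.18 = 0.1728
P(positive and no disease) = (1 - spec) * (1 - prev) = (1 - 0.88) * (1 - 0.18) = 0.0984
Denominator = 0.1728 + 0.0984 = 0.2712
PPV = 0.1728 / 0.2712 = 0.637168
As percentage = 63.7


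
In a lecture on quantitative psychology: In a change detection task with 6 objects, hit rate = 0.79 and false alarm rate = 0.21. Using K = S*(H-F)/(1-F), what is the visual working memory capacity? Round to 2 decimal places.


K = S * (H - F) / (1 - F)
H - F = 0.58
1 - F = 0.79
K = 6 * 0.58 / 0.79
= 4.41


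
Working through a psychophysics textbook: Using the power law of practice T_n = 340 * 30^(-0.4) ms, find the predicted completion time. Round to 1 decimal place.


T_n = 340 * 30^(-0.4)
30^(-0.4) = 0.256538
T_n = 340 * 0.256538
= 87.2 ms


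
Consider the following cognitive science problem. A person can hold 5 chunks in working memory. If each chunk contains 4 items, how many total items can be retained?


Total items = chunks * items_per_chunk
= 5 * 4
= 20


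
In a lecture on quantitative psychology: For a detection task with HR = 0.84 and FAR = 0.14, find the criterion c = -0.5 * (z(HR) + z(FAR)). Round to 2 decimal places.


c = -0.5 * (z(HR) + z(FAR))
z(0.84) = 0.9945
z(0.14) = -1.0803
c = -0.5 * (0.9945 + -1.0803)
= -0.5 * -0.0858
= 0.04


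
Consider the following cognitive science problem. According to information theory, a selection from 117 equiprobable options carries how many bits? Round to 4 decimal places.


H = log2(n)
H = log2(117)
= 6.8704


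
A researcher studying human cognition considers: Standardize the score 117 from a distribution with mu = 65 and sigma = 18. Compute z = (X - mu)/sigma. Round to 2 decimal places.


z = (X - mu) / sigma
= (117 - 65) / 18
= 52 / 18
= 2.89


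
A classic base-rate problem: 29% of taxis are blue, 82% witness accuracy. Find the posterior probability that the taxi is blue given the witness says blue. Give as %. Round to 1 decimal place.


P(blue | says blue) = P(says blue | blue)*P(blue) / [P(says blue | blue)*P(blue) + P(says blue | not blue)*P(not blue)]
Numerator = 0.82 * 0.29 = 0.2378
False identification = 0.18 * 0.71 = 0.1278
P = 0.2378 / (0.2378 + 0.1278)
= 0.2378 / 0.3656
As percentage = 65.0


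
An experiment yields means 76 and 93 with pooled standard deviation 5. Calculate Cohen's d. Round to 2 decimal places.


Cohen's d = (M1 - M2) / S_pooled
= (76 - 93) / 5
= -17 / 5
= -3.40


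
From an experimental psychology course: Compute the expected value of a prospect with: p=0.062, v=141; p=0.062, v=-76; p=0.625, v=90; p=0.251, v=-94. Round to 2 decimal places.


EU = sum(p_i * v_i)
0.062 * 141 = 8.742
0.062 * -76 = -4.712
0.625 * 90 = 56.25
0.251 * -94 = -23.594
EU = 8.742 + -4.712 + 56.25 + -23.594
= 36.69


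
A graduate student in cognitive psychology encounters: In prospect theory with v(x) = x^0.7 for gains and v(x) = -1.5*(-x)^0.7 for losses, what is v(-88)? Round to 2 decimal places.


Since x = -88 < 0, use v(x) = -lambda*(-x)^alpha
(-x) = 88
88^0.7 = 22.9688
v(-88) = -1.5 * 22.9688
= -34.45


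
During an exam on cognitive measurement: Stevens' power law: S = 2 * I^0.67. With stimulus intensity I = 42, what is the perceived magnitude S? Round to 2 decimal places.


S = 2 * 42^0.67
42^0.67 = 12.2342
S = 2 * 12.2342
= 24.47


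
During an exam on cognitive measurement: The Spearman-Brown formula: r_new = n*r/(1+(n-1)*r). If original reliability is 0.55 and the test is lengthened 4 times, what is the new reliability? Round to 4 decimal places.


r_new = n*r / (1 + (n-1)*r)
Numerator = 4 * 0.55 = 2.2
Denominator = 1 + 3 * 0.55 = 2.65
r_new = 2.2 / 2.65
= 0.8302


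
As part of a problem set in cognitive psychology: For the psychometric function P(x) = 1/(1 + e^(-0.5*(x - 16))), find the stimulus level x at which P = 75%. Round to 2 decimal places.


At P = 0.75: 0.75 = 1/(1 + e^(-k*(x-x0)))
Solving: e^(-k*(x-x0)) = 1/3
x = x0 + ln(3)/k
ln(3) = 1.0986
x = 16 + 1.0986/0.5
= 16 + 2.1972
= 18.20


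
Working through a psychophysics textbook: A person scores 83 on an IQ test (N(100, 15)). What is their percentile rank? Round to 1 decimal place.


z = (IQ - mean) / SD
z = (83 - 100) / 15 = -1.1333
Percentile = Phi(-1.1333) * 100
Phi(-1.1333) = 0.128544
= 12.9


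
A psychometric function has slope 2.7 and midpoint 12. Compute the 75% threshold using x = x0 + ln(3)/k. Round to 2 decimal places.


At P = 0.75: 0.75 = 1/(1 + e^(-k*(x-x0)))
Solving: e^(-k*(x-x0)) = 1/3
x = x0 + ln(3)/k
ln(3) = 1.0986
x = 12 + 1.0986/2.7
= 12 + 0.4069
= 12.41


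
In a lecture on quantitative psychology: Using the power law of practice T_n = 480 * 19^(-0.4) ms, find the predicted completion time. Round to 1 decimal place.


T_n = 480 * 19^(-0.4)
19^(-0.4) = 0.307963
T_n = 480 * 0.307963
= 147.8 ms


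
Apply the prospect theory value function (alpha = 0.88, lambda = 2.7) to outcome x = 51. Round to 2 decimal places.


Since x = 51 >= 0, use v(x) = x^0.88
51^0.88 = 31.8172
v(51) = 31.82


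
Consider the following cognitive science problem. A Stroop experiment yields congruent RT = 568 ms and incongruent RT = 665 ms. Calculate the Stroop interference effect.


Stroop effect = RT(incongruent) - RT(congruent)
= 665 - 568
= 97 ms


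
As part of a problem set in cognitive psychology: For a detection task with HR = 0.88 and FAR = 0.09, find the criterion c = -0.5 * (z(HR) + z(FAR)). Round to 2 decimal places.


c = -0.5 * (z(HR) + z(FAR))
z(0.88) = 1.175
z(0.09) = -1.3408
c = -0.5 * (1.175 + -1.3408)
= -0.5 * -0.1658
= 0.08


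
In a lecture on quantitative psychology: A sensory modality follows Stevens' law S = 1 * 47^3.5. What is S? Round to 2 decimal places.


S = 1 * 47^3.5
47^3.5 = 711774.6276
S = 1 * 711774.6276
= 711774.63


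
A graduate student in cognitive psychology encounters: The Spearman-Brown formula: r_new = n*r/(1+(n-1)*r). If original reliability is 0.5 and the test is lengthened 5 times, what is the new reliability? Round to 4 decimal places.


r_new = n*r / (1 + (n-1)*r)
Numerator = 5 * 0.5 = 2.5
Denominator = 1 + 4 * 0.5 = 3.0
r_new = 2.5 / 3.0
= 0.8333


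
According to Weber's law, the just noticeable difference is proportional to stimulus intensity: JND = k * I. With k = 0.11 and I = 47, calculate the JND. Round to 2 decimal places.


JND = k * I
JND = 0.11 * 47
= 5.17


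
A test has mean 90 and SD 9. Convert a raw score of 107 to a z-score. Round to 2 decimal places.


z = (X - mu) / sigma
= (107 - 90) / 9
= 17 / 9
= 1.89


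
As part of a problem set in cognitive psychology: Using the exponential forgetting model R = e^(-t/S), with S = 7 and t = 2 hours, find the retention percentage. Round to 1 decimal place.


R = e^(-t/S)
-t/S = -2/7 = -0.285714
R = e^(-0.285714) = 0.751478
Percentage = 0.751478 * 100
= 75.1


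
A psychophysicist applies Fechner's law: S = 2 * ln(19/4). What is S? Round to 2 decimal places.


S = 2 * ln(19/4)
I/I0 = 4.75
ln(4.75) = 1.5581
S = 2 * 1.5581
= 3.12


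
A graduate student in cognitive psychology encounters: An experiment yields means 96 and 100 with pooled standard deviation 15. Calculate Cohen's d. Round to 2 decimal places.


Cohen's d = (M1 - M2) / S_pooled
= (96 - 100) / 15
= -4 / 15
= -0.27


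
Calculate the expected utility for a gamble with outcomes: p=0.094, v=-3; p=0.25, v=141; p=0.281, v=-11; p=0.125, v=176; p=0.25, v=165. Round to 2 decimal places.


EU = sum(p_i * v_i)
0.094 * -3 = -0.282
0.25 * 141 = 35.25
0.281 * -11 = -3.091
0.125 * 176 = 22.0
0.25 * 165 = 41.25
EU = -0.282 + 35.25 + -3.091 + 22.0 + 41.25
= 95.13


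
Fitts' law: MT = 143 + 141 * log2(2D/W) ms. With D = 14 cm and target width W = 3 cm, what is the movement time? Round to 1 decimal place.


MT = 143 + 141 * log2(2*14/3)
2D/W = 9.333333
log2(9.333333) = 3.2224
MT = 143 + 141 * 3.2224
= 597.4 ms


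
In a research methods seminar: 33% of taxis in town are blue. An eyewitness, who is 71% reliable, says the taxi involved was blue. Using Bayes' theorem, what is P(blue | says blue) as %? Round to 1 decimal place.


P(blue | says blue) = P(says blue | blue)*P(blue) / [P(says blue | blue)*P(blue) + P(says blue | not blue)*P(not blue)]
Numerator = 0.71 * 0.33 = 0.2343
False identification = 0.29 * 0.67 = 0.1943
P = 0.2343 / (0.2343 + 0.1943)
= 0.2343 / 0.4286
As percentage = 54.7


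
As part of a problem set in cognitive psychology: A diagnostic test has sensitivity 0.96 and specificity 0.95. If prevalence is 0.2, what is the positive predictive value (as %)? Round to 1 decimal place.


PPV = (sens * prev) / (sens * prev + (1-spec) * (1-prev))
Numerator = 0.96 * 0.2 = 0.192
P(positive and no disease) = (1 - spec) * (1 - prev) = (1 - 0.95) * (1 - 0.2) = 0.04
Denominator = 0.192 + 0.04 = 0.232
PPV = 0.192 / 0.232 = 0.827586
As percentage = 82.8


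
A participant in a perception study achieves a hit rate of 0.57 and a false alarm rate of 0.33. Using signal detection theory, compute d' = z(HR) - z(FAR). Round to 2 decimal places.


d' = z(HR) - z(FAR)
z(0.57) = 0.1764
z(0.33) = -0.4399
d' = 0.1764 - -0.4399
= 0.62


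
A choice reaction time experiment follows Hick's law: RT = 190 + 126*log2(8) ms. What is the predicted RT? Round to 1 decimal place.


RT = 190 + 126 * log2(8)
log2(8) = 3.0
RT = 190 + 126 * 3.0
= 190 + 378.0
= 568.0 ms


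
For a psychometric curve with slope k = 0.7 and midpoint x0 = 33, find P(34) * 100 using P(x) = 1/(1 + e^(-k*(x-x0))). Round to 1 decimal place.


P(x) = 1/(1 + e^(-0.7*(34 - 33)))
Exponent = -0.7 * 1 = -0.7
e^(-0.7) = 0.496585
P = 1/(1 + 0.496585) = 0.668188
Percentage = 66.8


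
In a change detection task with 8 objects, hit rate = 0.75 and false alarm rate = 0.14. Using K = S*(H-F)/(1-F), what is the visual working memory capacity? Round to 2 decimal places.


K = S * (H - F) / (1 - F)
H - F = 0.61
1 - F = 0.86
K = 8 * 0.61 / 0.86
= 5.67


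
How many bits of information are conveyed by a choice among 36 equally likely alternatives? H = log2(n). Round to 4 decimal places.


H = log2(n)
H = log2(36)
= 5.1699


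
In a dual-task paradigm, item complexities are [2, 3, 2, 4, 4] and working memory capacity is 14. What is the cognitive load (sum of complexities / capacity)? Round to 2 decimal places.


Total complexity = 2 + 3 + 2 + 4 + 4 = 15
Load = total / capacity = 15 / 14
= 1.07


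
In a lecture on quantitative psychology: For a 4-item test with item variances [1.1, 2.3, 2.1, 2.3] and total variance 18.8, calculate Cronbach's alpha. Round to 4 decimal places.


alpha = (k/(k-1)) * (1 - sum(s_i^2)/s_total^2)
sum(item variances) = 7.8
k/(k-1) = 4/3 = 1.333333
1 - 7.8/18.8 = 1 - 0.414894 = 0.585106
alpha = 1.333333 * 0.585106
= 0.7801


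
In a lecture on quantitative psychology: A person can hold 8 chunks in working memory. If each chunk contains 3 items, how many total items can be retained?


Total items = chunks * items_per_chunk
= 8 * 3
= 24


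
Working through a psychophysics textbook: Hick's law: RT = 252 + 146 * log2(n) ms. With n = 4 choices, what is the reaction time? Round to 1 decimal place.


RT = 252 + 146 * log2(4)
log2(4) = 2.0
RT = 252 + 146 * 2.0
= 252 + 292.0
= 544.0 ms


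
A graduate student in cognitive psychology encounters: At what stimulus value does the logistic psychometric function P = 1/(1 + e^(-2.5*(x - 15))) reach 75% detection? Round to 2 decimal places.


At P = 0.75: 0.75 = 1/(1 + e^(-k*(x-x0)))
Solving: e^(-k*(x-x0)) = 1/3
x = x0 + ln(3)/k
ln(3) = 1.0986
x = 15 + 1.0986/2.5
= 15 + 0.4394
= 15.44


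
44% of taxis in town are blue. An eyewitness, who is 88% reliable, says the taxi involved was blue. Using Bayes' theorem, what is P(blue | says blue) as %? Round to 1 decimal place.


P(blue | says blue) = P(says blue | blue)*P(blue) / [P(says blue | blue)*P(blue) + P(says blue | not blue)*P(not blue)]
Numerator = 0.88 * 0.44 = 0.3872
False identification = 0.12 * 0.56 = 0.0672
P = 0.3872 / (0.3872 + 0.0672)
= 0.3872 / 0.4544
As percentage = 85.2


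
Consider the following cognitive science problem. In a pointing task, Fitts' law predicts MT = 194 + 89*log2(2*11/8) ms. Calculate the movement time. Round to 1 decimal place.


MT = 194 + 89 * log2(2*11/8)
2D/W = 2.75
log2(2.75) = 1.4594
MT = 194 + 89 * 1.4594
= 323.9 ms


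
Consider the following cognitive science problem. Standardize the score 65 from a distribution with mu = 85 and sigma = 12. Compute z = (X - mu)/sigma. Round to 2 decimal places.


z = (X - mu) / sigma
= (65 - 85) / 12
= -20 / 12
= -1.67


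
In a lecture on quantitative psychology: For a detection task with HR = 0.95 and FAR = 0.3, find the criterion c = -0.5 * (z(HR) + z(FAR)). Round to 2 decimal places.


c = -0.5 * (z(HR) + z(FAR))
z(0.95) = 1.6449
z(0.3) = -0.5244
c = -0.5 * (1.6449 + -0.5244)
= -0.5 * 1.1205
= -0.56


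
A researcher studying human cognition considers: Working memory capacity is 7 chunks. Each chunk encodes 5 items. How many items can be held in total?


Total items = chunks * items_per_chunk
= 7 * 5
= 35


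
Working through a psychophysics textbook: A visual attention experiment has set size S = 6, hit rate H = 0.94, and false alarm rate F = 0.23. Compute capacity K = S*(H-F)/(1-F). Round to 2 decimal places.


K = S * (H - F) / (1 - F)
H - F = 0.71
1 - F = 0.77
K = 6 * 0.71 / 0.77
= 5.53


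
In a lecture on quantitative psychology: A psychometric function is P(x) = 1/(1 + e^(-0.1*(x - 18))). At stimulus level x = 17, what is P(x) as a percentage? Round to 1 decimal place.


P(x) = 1/(1 + e^(-0.1*(17 - 18)))
Exponent = -0.1 * -1 = 0.1
e^(0.1) = 1.105171
P = 1/(1 + 1.105171) = 0.475021
Percentage = 47.5


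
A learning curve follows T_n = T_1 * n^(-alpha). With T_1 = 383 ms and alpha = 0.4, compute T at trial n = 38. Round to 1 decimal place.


T_n = 383 * 38^(-0.4)
38^(-0.4) = 0.233392
T_n = 383 * 0.233392
= 89.4 ms


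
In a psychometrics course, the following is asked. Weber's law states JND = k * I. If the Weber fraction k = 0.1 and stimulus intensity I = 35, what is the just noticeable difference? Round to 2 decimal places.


JND = k * I
JND = 0.1 * 35
= 3.50


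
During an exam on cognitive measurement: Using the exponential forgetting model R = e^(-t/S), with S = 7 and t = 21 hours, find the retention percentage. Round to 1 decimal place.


R = e^(-t/S)
-t/S = -21/7 = -3.0
R = e^(-3.0) = 0.049787
Percentage = 0.049787 * 100
= 5.0


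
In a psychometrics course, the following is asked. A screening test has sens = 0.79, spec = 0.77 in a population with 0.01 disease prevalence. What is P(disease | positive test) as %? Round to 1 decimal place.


PPV = (sens * prev) / (sens * prev + (1-spec) * (1-prev))
Numerator = 0.79 * 0.01 = 0.0079
P(positive and no disease) = (1 - spec) * (1 - prev) = (1 - 0.77) * (1 - 0.01) = 0.2277
Denominator = 0.0079 + 0.2277 = 0.2356
PPV = 0.0079 / 0.2356 = 0.033531
As percentage = 3.4


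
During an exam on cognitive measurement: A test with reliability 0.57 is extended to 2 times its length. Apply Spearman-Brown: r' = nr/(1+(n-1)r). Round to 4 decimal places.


r_new = n*r / (1 + (n-1)*r)
Numerator = 2 * 0.57 = 1.14
Denominator = 1 + 1 * 0.57 = 1.57
r_new = 1.14 / 1.57
= 0.7261


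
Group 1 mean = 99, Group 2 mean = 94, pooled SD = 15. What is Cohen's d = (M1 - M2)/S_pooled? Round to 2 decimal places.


Cohen's d = (M1 - M2) / S_pooled
= (99 - 94) / 15
= 5 / 15
= 0.33


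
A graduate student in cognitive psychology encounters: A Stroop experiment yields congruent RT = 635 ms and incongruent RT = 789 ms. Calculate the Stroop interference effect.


Stroop effect = RT(incongruent) - RT(congruent)
= 789 - 635
= 154 ms


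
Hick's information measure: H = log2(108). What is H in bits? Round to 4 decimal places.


H = log2(n)
H = log2(108)
= 6.7549


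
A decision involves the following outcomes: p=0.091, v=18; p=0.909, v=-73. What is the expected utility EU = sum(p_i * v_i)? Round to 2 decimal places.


EU = sum(p_i * v_i)
0.091 * 18 = 1.638
0.909 * -73 = -66.357
EU = 1.638 + -66.357
= -64.72


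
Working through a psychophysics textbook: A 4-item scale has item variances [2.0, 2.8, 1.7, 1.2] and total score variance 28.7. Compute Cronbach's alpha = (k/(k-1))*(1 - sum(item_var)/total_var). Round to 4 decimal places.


alpha = (k/(k-1)) * (1 - sum(s_i^2)/s_total^2)
sum(item variances) = 7.7
k/(k-1) = 4/3 = 1.333333
1 - 7.7/28.7 = 1 - 0.268293 = 0.731707
alpha = 1.333333 * 0.731707
= 0.9756


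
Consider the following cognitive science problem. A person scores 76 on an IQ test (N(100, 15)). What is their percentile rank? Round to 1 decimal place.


z = (IQ - mean) / SD
z = (76 - 100) / 15 = -1.6
Percentile = Phi(-1.6) * 100
Phi(-1.6) = 0.054799
= 5.5


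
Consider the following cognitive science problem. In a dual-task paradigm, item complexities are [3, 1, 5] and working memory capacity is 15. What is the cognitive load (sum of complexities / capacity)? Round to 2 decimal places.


Total complexity = 3 + 1 + 5 = 9
Load = total / capacity = 9 / 15
= 0.60


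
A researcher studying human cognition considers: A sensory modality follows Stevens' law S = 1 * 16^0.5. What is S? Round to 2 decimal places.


S = 1 * 16^0.5
16^0.5 = 4.0
S = 1 * 4.0
= 4.00


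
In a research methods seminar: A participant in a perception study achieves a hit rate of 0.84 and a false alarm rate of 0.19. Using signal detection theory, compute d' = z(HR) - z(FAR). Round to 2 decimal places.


d' = z(HR) - z(FAR)
z(0.84) = 0.9945
z(0.19) = -0.8779
d' = 0.9945 - -0.8779
= 1.87


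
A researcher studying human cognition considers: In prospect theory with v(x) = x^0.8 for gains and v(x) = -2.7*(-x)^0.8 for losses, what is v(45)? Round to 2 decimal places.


Since x = 45 >= 0, use v(x) = x^0.8
45^0.8 = 21.017
v(45) = 21.02


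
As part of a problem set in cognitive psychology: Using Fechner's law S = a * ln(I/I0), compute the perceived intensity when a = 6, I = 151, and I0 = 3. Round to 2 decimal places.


S = 6 * ln(151/3)
I/I0 = 50.333333
ln(50.333333) = 3.9187
S = 6 * 3.9187
= 23.51


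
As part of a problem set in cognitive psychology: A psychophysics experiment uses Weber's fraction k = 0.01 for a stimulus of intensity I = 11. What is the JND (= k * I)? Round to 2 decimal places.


JND = k * I
JND = 0.01 * 11
= 0.11


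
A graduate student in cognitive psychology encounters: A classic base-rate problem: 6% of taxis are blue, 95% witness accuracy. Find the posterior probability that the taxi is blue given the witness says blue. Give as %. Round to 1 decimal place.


P(blue | says blue) = P(says blue | blue)*P(blue) / [P(says blue | blue)*P(blue) + P(says blue | not blue)*P(not blue)]
Numerator = 0.95 * 0.06 = 0.057
False identification = 0.05 * 0.94 = 0.047
P = 0.057 / (0.057 + 0.047)
= 0.057 / 0.104
As percentage = 54.8


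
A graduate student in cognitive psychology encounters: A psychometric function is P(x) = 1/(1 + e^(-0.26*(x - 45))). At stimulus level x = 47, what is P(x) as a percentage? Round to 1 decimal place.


P(x) = 1/(1 + e^(-0.26*(47 - 45)))
Exponent = -0.26 * 2 = -0.52
e^(-0.52) = 0.594521
P = 1/(1 + 0.594521) = 0.627148
Percentage = 62.7


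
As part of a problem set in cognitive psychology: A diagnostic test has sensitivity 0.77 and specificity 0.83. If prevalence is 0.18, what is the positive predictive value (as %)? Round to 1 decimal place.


PPV = (sens * prev) / (sens * prev + (1-spec) * (1-prev))
Numerator = 0.77 * 0.18 = 0.1386
P(positive and no disease) = (1 - spec) * (1 - prev) = (1 - 0.83) * (1 - 0.18) = 0.1394
Denominator = 0.1386 + 0.1394 = 0.278
PPV = 0.1386 / 0.278 = 0.498561
As percentage = 49.9


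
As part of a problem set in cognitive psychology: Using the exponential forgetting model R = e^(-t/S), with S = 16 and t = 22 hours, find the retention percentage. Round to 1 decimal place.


R = e^(-t/S)
-t/S = -22/16 = -1.375
R = e^(-1.375) = 0.25284
Percentage = 0.25284 * 100
= 25.3


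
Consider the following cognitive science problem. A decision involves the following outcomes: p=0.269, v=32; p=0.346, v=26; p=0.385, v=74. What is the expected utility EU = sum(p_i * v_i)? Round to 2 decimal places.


EU = sum(p_i * v_i)
0.269 * 32 = 8.608
0.346 * 26 = 8.996
0.385 * 74 = 28.49
EU = 8.608 + 8.996 + 28.49
= 46.09


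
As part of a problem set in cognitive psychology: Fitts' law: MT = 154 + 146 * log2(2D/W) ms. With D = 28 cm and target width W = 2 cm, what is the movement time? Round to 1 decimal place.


MT = 154 + 146 * log2(2*28/2)
2D/W = 28.0
log2(28.0) = 4.8074
MT = 154 + 146 * 4.8074
= 855.9 ms


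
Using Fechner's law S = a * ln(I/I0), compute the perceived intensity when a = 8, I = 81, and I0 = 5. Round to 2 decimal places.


S = 8 * ln(81/5)
I/I0 = 16.2
ln(16.2) = 2.785
S = 8 * 2.785
= 22.28


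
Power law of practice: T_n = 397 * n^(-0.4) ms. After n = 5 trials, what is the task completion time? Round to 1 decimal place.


T_n = 397 * 5^(-0.4)
5^(-0.4) = 0.525306
T_n = 397 * 0.525306
= 208.5 ms


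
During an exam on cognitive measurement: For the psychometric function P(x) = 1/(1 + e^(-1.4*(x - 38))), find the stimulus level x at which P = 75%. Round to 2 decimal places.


At P = 0.75: 0.75 = 1/(1 + e^(-k*(x-x0)))
Solving: e^(-k*(x-x0)) = 1/3
x = x0 + ln(3)/k
ln(3) = 1.0986
x = 38 + 1.0986/1.4
= 38 + 0.7847
= 38.78


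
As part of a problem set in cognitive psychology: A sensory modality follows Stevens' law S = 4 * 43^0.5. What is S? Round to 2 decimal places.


S = 4 * 43^0.5
43^0.5 = 6.5574
S = 4 * 6.5574
= 26.23


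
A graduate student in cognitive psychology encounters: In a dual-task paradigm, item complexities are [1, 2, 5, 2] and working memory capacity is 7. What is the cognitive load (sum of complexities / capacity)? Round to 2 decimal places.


Total complexity = 1 + 2 + 5 + 2 = 10
Load = total / capacity = 10 / 7
= 1.43


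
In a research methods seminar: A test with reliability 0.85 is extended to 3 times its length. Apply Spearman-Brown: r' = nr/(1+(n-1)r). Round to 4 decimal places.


r_new = n*r / (1 + (n-1)*r)
Numerator = 3 * 0.85 = 2.55
Denominator = 1 + 2 * 0.85 = 2.7
r_new = 2.55 / 2.7
= 0.9444


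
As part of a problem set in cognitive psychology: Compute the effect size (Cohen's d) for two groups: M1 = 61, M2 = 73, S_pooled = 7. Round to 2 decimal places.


Cohen's d = (M1 - M2) / S_pooled
= (61 - 73) / 7
= -12 / 7
= -1.71


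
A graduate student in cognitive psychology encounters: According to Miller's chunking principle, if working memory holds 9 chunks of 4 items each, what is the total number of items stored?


Total items = chunks * items_per_chunk
= 9 * 4
= 36


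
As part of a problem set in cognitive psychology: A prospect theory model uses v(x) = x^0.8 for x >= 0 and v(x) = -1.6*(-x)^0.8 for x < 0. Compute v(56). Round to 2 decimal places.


Since x = 56 >= 0, use v(x) = x^0.8
56^0.8 = 25.0352
v(56) = 25.04


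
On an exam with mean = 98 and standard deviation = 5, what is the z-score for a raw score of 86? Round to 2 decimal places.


z = (X - mu) / sigma
= (86 - 98) / 5
= -12 / 5
= -2.40


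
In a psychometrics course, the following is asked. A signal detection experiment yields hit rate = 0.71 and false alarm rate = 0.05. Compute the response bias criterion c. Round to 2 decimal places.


c = -0.5 * (z(HR) + z(FAR))
z(0.71) = 0.5534
z(0.05) = -1.6449
c = -0.5 * (0.5534 + -1.6449)
= -0.5 * -1.0915
= 0.55


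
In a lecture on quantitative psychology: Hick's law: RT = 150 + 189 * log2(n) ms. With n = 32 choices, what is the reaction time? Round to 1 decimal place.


RT = 150 + 189 * log2(32)
log2(32) = 5.0
RT = 150 + 189 * 5.0
= 150 + 945.0
= 1095.0 ms


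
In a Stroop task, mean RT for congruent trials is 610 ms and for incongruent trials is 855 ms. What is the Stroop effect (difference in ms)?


Stroop effect = RT(incongruent) - RT(congruent)
= 855 - 610
= 245 ms


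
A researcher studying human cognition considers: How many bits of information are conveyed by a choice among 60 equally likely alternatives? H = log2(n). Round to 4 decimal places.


H = log2(n)
H = log2(60)
= 5.9069


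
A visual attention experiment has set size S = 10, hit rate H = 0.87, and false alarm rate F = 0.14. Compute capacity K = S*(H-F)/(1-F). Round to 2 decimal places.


K = S * (H - F) / (1 - F)
H - F = 0.73
1 - F = 0.86
K = 10 * 0.73 / 0.86
= 8.49


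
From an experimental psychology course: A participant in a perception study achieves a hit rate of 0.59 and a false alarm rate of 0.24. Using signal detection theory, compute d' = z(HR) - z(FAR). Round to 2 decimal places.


d' = z(HR) - z(FAR)
z(0.59) = 0.2275
z(0.24) = -0.7063
d' = 0.2275 - -0.7063
= 0.93


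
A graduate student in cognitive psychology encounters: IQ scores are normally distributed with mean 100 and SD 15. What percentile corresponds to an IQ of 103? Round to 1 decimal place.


z = (IQ - mean) / SD
z = (103 - 100) / 15 = 0.2
Percentile = Phi(0.2) * 100
Phi(0.2) = 0.57926
= 57.9


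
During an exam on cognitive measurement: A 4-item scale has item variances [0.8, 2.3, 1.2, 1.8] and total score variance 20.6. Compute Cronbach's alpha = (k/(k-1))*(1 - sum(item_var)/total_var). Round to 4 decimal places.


alpha = (k/(k-1)) * (1 - sum(s_i^2)/s_total^2)
sum(item variances) = 6.1
k/(k-1) = 4/3 = 1.333333
1 - 6.1/20.6 = 1 - 0.296117 = 0.703883
alpha = 1.333333 * 0.703883
= 0.9385


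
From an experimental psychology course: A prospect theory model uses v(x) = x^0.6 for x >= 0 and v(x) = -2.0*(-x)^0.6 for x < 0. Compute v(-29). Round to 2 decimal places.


Since x = -29 < 0, use v(x) = -lambda*(-x)^alpha
(-x) = 29
29^0.6 = 7.5412
v(-29) = -2.0 * 7.5412
= -15.08


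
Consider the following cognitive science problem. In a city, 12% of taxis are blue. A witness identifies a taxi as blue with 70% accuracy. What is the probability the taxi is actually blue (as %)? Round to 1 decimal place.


P(blue | says blue) = P(says blue | blue)*P(blue) / [P(says blue | blue)*P(blue) + P(says blue | not blue)*P(not blue)]
Numerator = 0.7 * 0.12 = 0.084
False identification = 0.3 * 0.88 = 0.264
P = 0.084 / (0.084 + 0.264)
= 0.084 / 0.348
As percentage = 24.1


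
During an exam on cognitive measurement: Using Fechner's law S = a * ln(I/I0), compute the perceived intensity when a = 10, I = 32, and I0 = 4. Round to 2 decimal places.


S = 10 * ln(32/4)
I/I0 = 8.0
ln(8.0) = 2.0794
S = 10 * 2.0794
= 20.79


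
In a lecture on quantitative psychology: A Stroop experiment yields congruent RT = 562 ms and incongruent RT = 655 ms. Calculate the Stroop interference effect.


Stroop effect = RT(incongruent) - RT(congruent)
= 655 - 562
= 93 ms


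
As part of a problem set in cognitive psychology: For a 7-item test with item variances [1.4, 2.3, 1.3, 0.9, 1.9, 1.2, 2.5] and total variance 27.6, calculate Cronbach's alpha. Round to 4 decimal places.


alpha = (k/(k-1)) * (1 - sum(s_i^2)/s_total^2)
sum(item variances) = 11.5
k/(k-1) = 7/6 = 1.166667
1 - 11.5/27.6 = 1 - 0.416667 = 0.583333
alpha = 1.166667 * 0.583333
= 0.6806


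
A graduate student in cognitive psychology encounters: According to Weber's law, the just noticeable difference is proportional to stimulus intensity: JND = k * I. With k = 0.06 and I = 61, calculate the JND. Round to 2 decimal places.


JND = k * I
JND = 0.06 * 61
= 3.66


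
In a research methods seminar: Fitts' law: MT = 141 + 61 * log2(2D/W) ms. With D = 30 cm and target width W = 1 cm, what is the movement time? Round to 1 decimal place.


MT = 141 + 61 * log2(2*30/1)
2D/W = 60.0
log2(60.0) = 5.9069
MT = 141 + 61 * 5.9069
= 501.3 ms


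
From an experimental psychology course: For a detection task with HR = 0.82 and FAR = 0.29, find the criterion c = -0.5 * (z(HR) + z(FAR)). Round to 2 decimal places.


c = -0.5 * (z(HR) + z(FAR))
z(0.82) = 0.9154
z(0.29) = -0.5534
c = -0.5 * (0.9154 + -0.5534)
= -0.5 * 0.362
= -0.18


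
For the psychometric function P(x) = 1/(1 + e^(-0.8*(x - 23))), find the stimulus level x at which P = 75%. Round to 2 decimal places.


At P = 0.75: 0.75 = 1/(1 + e^(-k*(x-x0)))
Solving: e^(-k*(x-x0)) = 1/3
x = x0 + ln(3)/k
ln(3) = 1.0986
x = 23 + 1.0986/0.8
= 23 + 1.3732
= 24.37


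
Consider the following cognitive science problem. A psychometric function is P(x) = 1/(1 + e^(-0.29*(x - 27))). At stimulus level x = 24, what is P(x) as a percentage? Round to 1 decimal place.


P(x) = 1/(1 + e^(-0.29*(24 - 27)))
Exponent = -0.29 * -3 = 0.87
e^(0.87) = 2.386911
P = 1/(1 + 2.386911) = 0.295254
Percentage = 29.5


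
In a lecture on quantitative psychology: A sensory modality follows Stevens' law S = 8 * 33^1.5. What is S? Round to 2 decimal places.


S = 8 * 33^1.5
33^1.5 = 189.5706
S = 8 * 189.5706
= 1516.56


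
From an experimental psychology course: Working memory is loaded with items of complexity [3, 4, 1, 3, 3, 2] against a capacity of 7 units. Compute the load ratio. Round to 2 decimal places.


Total complexity = 3 + 4 + 1 + 3 + 3 + 2 = 16
Load = total / capacity = 16 / 7
= 2.29


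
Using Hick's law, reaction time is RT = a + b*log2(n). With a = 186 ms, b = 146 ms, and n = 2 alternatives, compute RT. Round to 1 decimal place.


RT = 186 + 146 * log2(2)
log2(2) = 1.0
RT = 186 + 146 * 1.0
= 186 + 146.0
= 332.0 ms
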